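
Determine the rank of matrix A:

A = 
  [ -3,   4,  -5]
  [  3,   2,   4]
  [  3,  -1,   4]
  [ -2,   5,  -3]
rank(A) = 3

Row reduce:
R2 → R2 + (1)·R1
R3 → R3 + (1)·R1
R4 → R4 - (2/3)·R1
R3 → R3 - (1/2)·R2
R4 → R4 - (7/18)·R2
R4 → R4 + (13/9)·R3
REF = 
  [  -3,    4,   -5]
  [   0,    6,   -1]
  [   0,    0, -1/2]
  [   0,    0,    0]
Pivot columns: 1, 2, 3 → 3 pivots.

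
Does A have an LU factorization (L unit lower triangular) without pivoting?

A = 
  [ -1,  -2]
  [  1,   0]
Yes.
A[1,1] = -1 ≠ 0, so Gaussian elimination proceeds without a row swap: multiplier ℓ₂₁ = (1)/(-1) = -1, and U[2,2] = 0 - (-1)(-2) = -2.
L = 
  [  1,   0]
  [ -1,   1]
U = 
  [ -1,  -2]
  [  0,  -2]
Check row 2 of LU: [(-1)(-1), (-1)(-2) + (-2)] = [1, 0] = row 2 of A ✓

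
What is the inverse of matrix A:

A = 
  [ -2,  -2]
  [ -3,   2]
det(A) = (-2)(2) - (-2)(-3) = -10
For a 2×2 matrix, A⁻¹ = (1/det(A)) · [[d, -b], [-c, a]]
    = (-1/10) · [[2, 2], [3, -2]]

A⁻¹ = 
  [ -1/5,  -1/5]
  [-3/10,   1/5]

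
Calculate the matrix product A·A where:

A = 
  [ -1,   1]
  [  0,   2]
A² = A·A:
A²[1,1] = (-1)(-1) + (1)(0) = 1
A²[1,2] = (-1)(1) + (1)(2) = 1
A²[2,1] = (0)(-1) + (2)(0) = 0
A²[2,2] = (0)(1) + (2)(2) = 4
A² = 
  [  1,   1]
  [  0,   4]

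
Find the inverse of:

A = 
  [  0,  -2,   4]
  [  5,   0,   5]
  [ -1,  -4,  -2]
det(A) = (0)·((0)(-2) - (5)(-4)) - (-2)·((5)(-2) - (5)(-1)) + (4)·((5)(-4) - (0)(-1))
  = (0)(20) - (-2)(-5) + (4)(-20)
  = -90
det(A) = -90 ≠ 0, so A is invertible.

Cofactors Cᵢⱼ = (-1)ⁱ⁺ʲ·Mᵢⱼ:
C = 
  [ 20,   5, -20]
  [-20,   4,   2]
  [-10,  20,  10]

adj(A) = Cᵀ:
adj(A) = 
  [ 20, -20, -10]
  [  5,   4,  20]
  [-20,   2,  10]

A⁻¹ = (-1/90) · adj(A):
A⁻¹ = 
  [ -2/9,   2/9,   1/9]
  [-1/18, -2/45,  -2/9]
  [  2/9, -1/45,  -1/9]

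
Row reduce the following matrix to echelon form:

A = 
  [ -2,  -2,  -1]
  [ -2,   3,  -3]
Row operations:
R2 → R2 - (1)·R1

Resulting echelon form:
REF = 
  [ -2,  -2,  -1]
  [  0,   5,  -2]

Rank = 2 (number of non-zero pivot rows).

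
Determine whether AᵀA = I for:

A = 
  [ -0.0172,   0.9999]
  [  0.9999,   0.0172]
Yes

AᵀA = 
  [  1.0001,   0]
  [  0,   1.0001]
≈ I (equal to I up to the 4-dp rounding of the entries)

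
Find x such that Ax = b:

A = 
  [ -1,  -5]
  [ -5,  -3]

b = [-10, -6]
Row reduce the augmented matrix [A|b]:
R2 → R2 - (5)·R1
REF = 
  [ -1,  -5, -10]
  [  0,  22,  44]

Back-substitution:
x₂ = 44 / 22 = 2
x₁ = (-10 - (-5)(2)) / (-1) = 0

x = [0, 2]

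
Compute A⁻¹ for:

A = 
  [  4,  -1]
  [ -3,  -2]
det(A) = (4)(-2) - (-1)(-3) = -11
For a 2×2 matrix, A⁻¹ = (1/det(A)) · [[d, -b], [-c, a]]
    = (-1/11) · [[-2, 1], [3, 4]]

A⁻¹ = 
  [ 2/11, -1/11]
  [-3/11, -4/11]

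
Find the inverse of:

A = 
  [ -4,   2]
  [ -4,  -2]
det(A) = (-4)(-2) - (2)(-4) = 16
For a 2×2 matrix, A⁻¹ = (1/det(A)) · [[d, -b], [-c, a]]
    = (1/16) · [[-2, -2], [4, -4]]

A⁻¹ = 
  [-1/8, -1/8]
  [ 1/4, -1/4]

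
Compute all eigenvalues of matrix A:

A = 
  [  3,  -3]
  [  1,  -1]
λ = 2, 0

tr(A) = 2, det(A) = 0
Characteristic polynomial: λ² - tr(A)λ + det(A) = λ² - 2λ
λ² - 2λ = λ(λ - 2)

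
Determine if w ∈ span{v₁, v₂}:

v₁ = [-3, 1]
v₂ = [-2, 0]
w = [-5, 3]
Yes

Form the augmented matrix and row-reduce:
[v₁|v₂|w] = 
  [ -3,  -2,  -5]
  [  1,   0,   3]
R2 → R2 + (1/3)·R1
REF = 
  [  -3,   -2,   -5]
  [   0, -2/3,  4/3]

No row of the form [0 0 | nonzero], so the system is consistent. Back-substitution gives c₁ = 3, c₂ = -2: w = (3)·v₁ + (-2)·v₂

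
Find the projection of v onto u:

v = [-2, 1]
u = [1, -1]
proj_u(v) = [-3/2, 3/2]

v·u = (-2)(1) + (1)(-1) = -3
u·u = (1)² + (-1)² = 2
proj_u(v) = (v·u / u·u) × u = (-3/2) × u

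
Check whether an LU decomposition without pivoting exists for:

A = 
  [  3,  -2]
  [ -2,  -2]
Yes.
A[1,1] = 3 ≠ 0, so Gaussian elimination proceeds without a row swap: multiplier ℓ₂₁ = (-2)/(3) = -2/3, and U[2,2] = -2 - (-2/3)(-2) = -10/3.
L = 
  [   1,    0]
  [-2/3,    1]
U = 
  [    3,    -2]
  [    0, -10/3]
Check row 2 of LU: [(-2/3)(3), (-2/3)(-2) + (-10/3)] = [-2, -2] = row 2 of A ✓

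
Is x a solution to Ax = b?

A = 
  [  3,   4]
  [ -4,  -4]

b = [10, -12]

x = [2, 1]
Yes

Ax = [10, -12] = b ✓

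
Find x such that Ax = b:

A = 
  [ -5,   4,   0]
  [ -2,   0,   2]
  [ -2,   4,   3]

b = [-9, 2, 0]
Row reduce the augmented matrix [A|b]:
R2 → R2 - (2/5)·R1
R3 → R3 - (2/5)·R1
R3 → R3 + (3/2)·R2
REF = 
  [  -5,    4,    0,   -9]
  [   0, -8/5,    2, 28/5]
  [   0,    0,    6,   12]

Back-substitution:
x₃ = 12 / 6 = 2
x₂ = (28/5 - (2)(2)) / (-8/5) = -1
x₁ = (-9 - (4)(-1) - (0)(2)) / (-5) = 1

x = [1, -1, 2]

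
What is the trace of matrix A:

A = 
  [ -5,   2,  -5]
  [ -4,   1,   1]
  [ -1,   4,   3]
-1

tr(A) = -5 + 1 + 3 = -1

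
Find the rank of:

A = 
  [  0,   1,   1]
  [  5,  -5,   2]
Row reduce:
Swap R1 ↔ R2
REF = 
  [  5,  -5,   2]
  [  0,   1,   1]
Pivot columns: 1, 2 → 2 pivots.

rank(A) = 2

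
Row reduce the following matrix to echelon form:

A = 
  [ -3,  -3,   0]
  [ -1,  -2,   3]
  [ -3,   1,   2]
Row operations:
R2 → R2 - (1/3)·R1
R3 → R3 - (1)·R1
R3 → R3 + (4)·R2

Resulting echelon form:
REF = 
  [ -3,  -3,   0]
  [  0,  -1,   3]
  [  0,   0,  14]

Rank = 3 (number of non-zero pivot rows).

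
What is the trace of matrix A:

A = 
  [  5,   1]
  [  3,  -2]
3

tr(A) = 5 + -2 = 3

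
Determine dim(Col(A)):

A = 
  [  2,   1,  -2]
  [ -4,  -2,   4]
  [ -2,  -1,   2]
dim(Col(A)) = 1

Row reduce:
R2 → R2 + (2)·R1
R3 → R3 + (1)·R1
REF = 
  [  2,   1,  -2]
  [  0,   0,   0]
  [  0,   0,   0]
Pivot columns: 1 → 1 pivot.
dim(Col(A)) = number of pivot columns = 1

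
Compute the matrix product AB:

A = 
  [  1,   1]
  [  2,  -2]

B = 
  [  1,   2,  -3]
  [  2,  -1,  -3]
A is 2×2 and B is 2×3, so AB is 2×3. Each entry is (row of A)·(column of B):
AB[1,1] = (1)(1) + (1)(2) = 3
AB[1,2] = (1)(2) + (1)(-1) = 1
AB[1,3] = (1)(-3) + (1)(-3) = -6
AB[2,1] = (2)(1) + (-2)(2) = -2
AB[2,2] = (2)(2) + (-2)(-1) = 6
AB[2,3] = (2)(-3) + (-2)(-3) = 0

AB = 
  [  3,   1,  -6]
  [ -2,   6,   0]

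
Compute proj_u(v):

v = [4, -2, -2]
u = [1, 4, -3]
v·u = (4)(1) + (-2)(4) + (-2)(-3) = 2
u·u = (1)² + (4)² + (-3)² = 26
proj_u(v) = (v·u / u·u) × u = (2/26) × u = (1/13) × u

proj_u(v) = [1/13, 4/13, -3/13]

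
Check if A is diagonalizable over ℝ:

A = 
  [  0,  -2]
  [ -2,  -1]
Yes

tr(A) = -1, det(A) = -4
Characteristic polynomial: λ² - tr(A)λ + det(A) = λ² + λ - 4
λ² + λ - 4 = 0  ⇒  λ = (-1 ± √((1)² - 4·(-4)))/2 = (-1 ± √(17))/2
  = (-1 + √17)/2,  (-1 - √17)/2
Eigenvalues: (-1 + √17)/2, (-1 - √17)/2  (≈ 1.562, -2.562)
The two irrational eigenvalues are distinct (simple), so each has alg. mult. = geom. mult. = 1.
Sum of geometric multiplicities equals n, so A has n independent eigenvectors.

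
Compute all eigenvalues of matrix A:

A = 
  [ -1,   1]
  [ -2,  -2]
λ = (-3 + i√7)/2, (-3 - i√7)/2  (≈ -1.5 + 1.323i, -1.5 - 1.323i)

tr(A) = -3, det(A) = 4
Characteristic polynomial: λ² - tr(A)λ + det(A) = λ² + 3λ + 4
λ² + 3λ + 4 = 0  ⇒  λ = (-3 ± √((3)² - 4·(4)))/2 = (-3 ± √(-7))/2
  = (-3 + i√7)/2,  (-3 - i√7)/2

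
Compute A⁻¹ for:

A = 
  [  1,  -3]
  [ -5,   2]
det(A) = (1)(2) - (-3)(-5) = -13
For a 2×2 matrix, A⁻¹ = (1/det(A)) · [[d, -b], [-c, a]]
    = (-1/13) · [[2, 3], [5, 1]]

A⁻¹ = 
  [-2/13, -3/13]
  [-5/13, -1/13]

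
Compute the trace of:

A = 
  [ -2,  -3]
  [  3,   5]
3

tr(A) = -2 + 5 = 3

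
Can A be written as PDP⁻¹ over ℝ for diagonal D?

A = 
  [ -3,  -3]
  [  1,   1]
Yes

tr(A) = -2, det(A) = 0
Characteristic polynomial: λ² - tr(A)λ + det(A) = λ² + 2λ
λ² + 2λ = λ(λ + 2)
Eigenvalues: 0, -2
λ=-2: alg. mult. = 1, geom. mult. = 2 - rank(A - (-2)I) = 2 - 1 = 1
λ=0: alg. mult. = 1, geom. mult. = 2 - rank(A - (0)I) = 2 - 1 = 1
Sum of geometric multiplicities equals n, so A has n independent eigenvectors.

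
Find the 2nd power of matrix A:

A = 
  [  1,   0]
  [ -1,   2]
A² = A·A:
A²[1,1] = (1)(1) + (0)(-1) = 1
A²[1,2] = (1)(0) + (0)(2) = 0
A²[2,1] = (-1)(1) + (2)(-1) = -3
A²[2,2] = (-1)(0) + (2)(2) = 4
A² = 
  [  1,   0]
  [ -3,   4]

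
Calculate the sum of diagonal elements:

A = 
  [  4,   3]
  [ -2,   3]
7

tr(A) = 4 + 3 = 7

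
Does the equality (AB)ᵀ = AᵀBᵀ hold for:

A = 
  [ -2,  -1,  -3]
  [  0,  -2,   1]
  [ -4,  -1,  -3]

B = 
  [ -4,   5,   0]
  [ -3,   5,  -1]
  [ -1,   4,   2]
No

(AB)ᵀ = 
  [ 14,   5,  22]
  [-27,  -6, -37]
  [ -5,   4,  -5]

AᵀBᵀ = 
  [  8,  10,  -6]
  [ -6,  -6,  -9]
  [ 17,  17,   1]

The two matrices differ, so (AB)ᵀ ≠ AᵀBᵀ in general. The correct identity is (AB)ᵀ = BᵀAᵀ.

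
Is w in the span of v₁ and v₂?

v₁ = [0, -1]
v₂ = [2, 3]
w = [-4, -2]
Yes

Form the augmented matrix and row-reduce:
[v₁|v₂|w] = 
  [  0,   2,  -4]
  [ -1,   3,  -2]
Swap R1 ↔ R2
REF = 
  [ -1,   3,  -2]
  [  0,   2,  -4]

No row of the form [0 0 | nonzero], so the system is consistent. Back-substitution gives c₁ = -4, c₂ = -2: w = (-4)·v₁ + (-2)·v₂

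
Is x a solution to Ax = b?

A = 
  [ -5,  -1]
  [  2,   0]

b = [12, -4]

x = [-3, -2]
No

Ax = [17, -6] ≠ b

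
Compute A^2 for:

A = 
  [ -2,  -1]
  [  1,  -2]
A² = A·A:
A²[1,1] = (-2)(-2) + (-1)(1) = 3
A²[1,2] = (-2)(-1) + (-1)(-2) = 4
A²[2,1] = (1)(-2) + (-2)(1) = -4
A²[2,2] = (1)(-1) + (-2)(-2) = 3
A² = 
  [  3,   4]
  [ -4,   3]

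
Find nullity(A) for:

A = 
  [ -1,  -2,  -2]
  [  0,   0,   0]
nullity(A) = 2

Row reduce:
(no row operations needed)
REF = 
  [ -1,  -2,  -2]
  [  0,   0,   0]
Pivot columns: 1 → 1 pivot.
rank(A) = 1, so nullity(A) = 3 - 1 = 2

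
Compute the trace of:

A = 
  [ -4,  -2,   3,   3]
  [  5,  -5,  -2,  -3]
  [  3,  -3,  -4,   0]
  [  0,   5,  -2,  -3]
-16

tr(A) = -4 + -5 + -4 + -3 = -16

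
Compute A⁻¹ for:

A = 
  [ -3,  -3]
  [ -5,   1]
det(A) = (-3)(1) - (-3)(-5) = -18
For a 2×2 matrix, A⁻¹ = (1/det(A)) · [[d, -b], [-c, a]]
    = (-1/18) · [[1, 3], [5, -3]]

A⁻¹ = 
  [-1/18,  -1/6]
  [-5/18,   1/6]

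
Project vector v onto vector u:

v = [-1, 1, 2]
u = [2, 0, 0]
proj_u(v) = [-1, 0, 0]

v·u = (-1)(2) + (1)(0) + (2)(0) = -2
u·u = (2)² + (0)² + (0)² = 4
proj_u(v) = (v·u / u·u) × u = (-2/4) × u = (-1/2) × u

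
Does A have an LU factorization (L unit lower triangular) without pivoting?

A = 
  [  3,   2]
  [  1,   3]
Yes.
A[1,1] = 3 ≠ 0, so Gaussian elimination proceeds without a row swap: multiplier ℓ₂₁ = (1)/(3) = 1/3, and U[2,2] = 3 - (1/3)(2) = 7/3.
L = 
  [  1,   0]
  [1/3,   1]
U = 
  [  3,   2]
  [  0, 7/3]
Check row 2 of LU: [(1/3)(3), (1/3)(2) + (7/3)] = [1, 3] = row 2 of A ✓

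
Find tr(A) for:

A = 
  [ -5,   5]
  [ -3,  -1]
-6

tr(A) = -5 + -1 = -6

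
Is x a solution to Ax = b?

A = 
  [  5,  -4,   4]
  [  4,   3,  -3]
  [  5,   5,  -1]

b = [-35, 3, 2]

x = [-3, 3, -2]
Yes

Ax = [-35, 3, 2] = b ✓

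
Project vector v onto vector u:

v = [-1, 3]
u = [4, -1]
v·u = (-1)(4) + (3)(-1) = -7
u·u = (4)² + (-1)² = 17
proj_u(v) = (v·u / u·u) × u = (-7/17) × u

proj_u(v) = [-28/17, 7/17]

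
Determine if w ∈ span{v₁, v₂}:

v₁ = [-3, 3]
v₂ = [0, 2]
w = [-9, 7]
Yes

Form the augmented matrix and row-reduce:
[v₁|v₂|w] = 
  [ -3,   0,  -9]
  [  3,   2,   7]
R2 → R2 + (1)·R1
REF = 
  [ -3,   0,  -9]
  [  0,   2,  -2]

No row of the form [0 0 | nonzero], so the system is consistent. Back-substitution gives c₁ = 3, c₂ = -1: w = (3)·v₁ + (-1)·v₂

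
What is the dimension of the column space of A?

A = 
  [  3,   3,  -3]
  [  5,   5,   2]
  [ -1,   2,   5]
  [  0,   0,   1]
dim(Col(A)) = 3

Row reduce:
R2 → R2 - (5/3)·R1
R3 → R3 + (1/3)·R1
Swap R2 ↔ R3
R4 → R4 - (1/7)·R3
REF = 
  [  3,   3,  -3]
  [  0,   3,   4]
  [  0,   0,   7]
  [  0,   0,   0]
Pivot columns: 1, 2, 3 → 3 pivots.
dim(Col(A)) = number of pivot columns = 3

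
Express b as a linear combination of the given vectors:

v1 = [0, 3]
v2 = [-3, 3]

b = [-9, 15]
c1 = 2, c2 = 3

b = 2·v1 + 3·v2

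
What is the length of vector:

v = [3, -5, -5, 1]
7.746

||v||₂ = √((3)² + (-5)² + (-5)² + (1)²) = √60 = 7.746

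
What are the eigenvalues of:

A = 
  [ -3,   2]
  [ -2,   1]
λ = -1, -1

tr(A) = -2, det(A) = 1
Characteristic polynomial: λ² - tr(A)λ + det(A) = λ² + 2λ + 1
λ² + 2λ + 1 = (λ + 1)²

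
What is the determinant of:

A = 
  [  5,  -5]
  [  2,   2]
20

For a 2×2 matrix, det = ad - bc = (5)(2) - (-5)(2) = 20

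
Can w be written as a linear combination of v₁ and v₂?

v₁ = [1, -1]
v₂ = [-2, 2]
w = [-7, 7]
Yes

Form the augmented matrix and row-reduce:
[v₁|v₂|w] = 
  [  1,  -2,  -7]
  [ -1,   2,   7]
R2 → R2 + (1)·R1
REF = 
  [  1,  -2,  -7]
  [  0,   0,   0]

No row of the form [0 0 | nonzero], so the system is consistent. Back-substitution gives c₁ = -7, c₂ = 0: w = (-7)·v₁ + (0)·v₂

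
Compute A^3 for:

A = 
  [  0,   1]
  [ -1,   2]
A^3 = 
  [ -2,   3]
  [ -3,   4]

A² = A·A:
A²[1,1] = (0)(0) + (1)(-1) = -1
A²[1,2] = (0)(1) + (1)(2) = 2
A²[2,1] = (-1)(0) + (2)(-1) = -2
A²[2,2] = (-1)(1) + (2)(2) = 3
A² = 
  [ -1,   2]
  [ -2,   3]

A^3 = A^2·A:
A^3[1,1] = (-1)(0) + (2)(-1) = -2
A^3[1,2] = (-1)(1) + (2)(2) = 3
A^3[2,1] = (-2)(0) + (3)(-1) = -3
A^3[2,2] = (-2)(1) + (3)(2) = 4
A^3 = 
  [ -2,   3]
  [ -3,   4]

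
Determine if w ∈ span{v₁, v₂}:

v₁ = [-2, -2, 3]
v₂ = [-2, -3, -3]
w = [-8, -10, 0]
Yes

Form the augmented matrix and row-reduce:
[v₁|v₂|w] = 
  [ -2,  -2,  -8]
  [ -2,  -3, -10]
  [  3,  -3,   0]
R2 → R2 - (1)·R1
R3 → R3 + (3/2)·R1
R3 → R3 - (6)·R2
REF = 
  [ -2,  -2,  -8]
  [  0,  -1,  -2]
  [  0,   0,   0]

No row of the form [0 0 | nonzero], so the system is consistent. Back-substitution gives c₁ = 2, c₂ = 2: w = (2)·v₁ + (2)·v₂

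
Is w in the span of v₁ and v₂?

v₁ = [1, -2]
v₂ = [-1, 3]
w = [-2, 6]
Yes

Form the augmented matrix and row-reduce:
[v₁|v₂|w] = 
  [  1,  -1,  -2]
  [ -2,   3,   6]
R2 → R2 + (2)·R1
REF = 
  [  1,  -1,  -2]
  [  0,   1,   2]

No row of the form [0 0 | nonzero], so the system is consistent. Back-substitution gives c₁ = 0, c₂ = 2: w = (0)·v₁ + (2)·v₂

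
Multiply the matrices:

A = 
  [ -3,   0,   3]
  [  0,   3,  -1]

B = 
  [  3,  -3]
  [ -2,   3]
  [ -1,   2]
A is 2×3 and B is 3×2, so AB is 2×2. Each entry is (row of A)·(column of B):
AB[1,1] = (-3)(3) + (0)(-2) + (3)(-1) = -12
AB[1,2] = (-3)(-3) + (0)(3) + (3)(2) = 15
AB[2,1] = (0)(3) + (3)(-2) + (-1)(-1) = -5
AB[2,2] = (0)(-3) + (3)(3) + (-1)(2) = 7

AB = 
  [-12,  15]
  [ -5,   7]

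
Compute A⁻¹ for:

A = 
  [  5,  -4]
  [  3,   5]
det(A) = (5)(5) - (-4)(3) = 37
For a 2×2 matrix, A⁻¹ = (1/det(A)) · [[d, -b], [-c, a]]
    = (1/37) · [[5, 4], [-3, 5]]

A⁻¹ = 
  [ 5/37,  4/37]
  [-3/37,  5/37]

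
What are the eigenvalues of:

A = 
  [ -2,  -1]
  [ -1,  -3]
λ = (-5 + √5)/2, (-5 - √5)/2  (≈ -1.382, -3.618)

tr(A) = -5, det(A) = 5
Characteristic polynomial: λ² - tr(A)λ + det(A) = λ² + 5λ + 5
λ² + 5λ + 5 = 0  ⇒  λ = (-5 ± √((5)² - 4·(5)))/2 = (-5 ± √(5))/2
  = (-5 + √5)/2,  (-5 - √5)/2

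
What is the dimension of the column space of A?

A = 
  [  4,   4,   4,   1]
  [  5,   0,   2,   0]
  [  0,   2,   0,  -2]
dim(Col(A)) = 3

Row reduce:
R2 → R2 - (5/4)·R1
R3 → R3 + (2/5)·R2
REF = 
  [   4,    4,    4,    1]
  [   0,   -5,   -3, -5/4]
  [   0,    0, -6/5, -5/2]
Pivot columns: 1, 2, 3 → 3 pivots.
dim(Col(A)) = number of pivot columns = 3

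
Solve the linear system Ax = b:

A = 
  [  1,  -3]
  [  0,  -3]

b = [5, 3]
Row reduce the augmented matrix [A|b]:
(already in echelon form)
REF = 
  [  1,  -3,   5]
  [  0,  -3,   3]

Back-substitution:
x₂ = 3 / (-3) = -1
x₁ = (5 - (-3)(-1)) / 1 = 2

x = [2, -1]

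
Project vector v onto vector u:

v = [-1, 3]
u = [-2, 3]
v·u = (-1)(-2) + (3)(3) = 11
u·u = (-2)² + (3)² = 13
proj_u(v) = (v·u / u·u) × u = (11/13) × u

proj_u(v) = [-22/13, 33/13]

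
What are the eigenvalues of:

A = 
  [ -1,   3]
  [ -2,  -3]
tr(A) = -4, det(A) = 9
Characteristic polynomial: λ² - tr(A)λ + det(A) = λ² + 4λ + 9
λ² + 4λ + 9 = 0  ⇒  λ = (-4 ± √((4)² - 4·(9)))/2 = (-4 ± √(-20))/2
  = -2 + i√5,  -2 - i√5

λ = -2 + i√5, -2 - i√5  (≈ -2 + 2.236i, -2 - 2.236i)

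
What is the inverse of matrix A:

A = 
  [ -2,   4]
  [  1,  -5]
det(A) = (-2)(-5) - (4)(1) = 6
For a 2×2 matrix, A⁻¹ = (1/det(A)) · [[d, -b], [-c, a]]
    = (1/6) · [[-5, -4], [-1, -2]]

A⁻¹ = 
  [-5/6, -2/3]
  [-1/6, -1/3]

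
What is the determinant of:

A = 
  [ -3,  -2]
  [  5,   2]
For a 2×2 matrix, det = ad - bc = (-3)(2) - (-2)(5) = 4

det(A) = 4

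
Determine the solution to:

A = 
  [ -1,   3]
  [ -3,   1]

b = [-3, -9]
Row reduce the augmented matrix [A|b]:
R2 → R2 - (3)·R1
REF = 
  [ -1,   3,  -3]
  [  0,  -8,   0]

Back-substitution:
x₂ = 0 / (-8) = 0
x₁ = (-3 - (3)(0)) / (-1) = 3

x = [3, 0]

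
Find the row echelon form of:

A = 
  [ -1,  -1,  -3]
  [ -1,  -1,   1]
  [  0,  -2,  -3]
Row operations:
R2 → R2 - (1)·R1
Swap R2 ↔ R3

Resulting echelon form:
REF = 
  [ -1,  -1,  -3]
  [  0,  -2,  -3]
  [  0,   0,   4]

Rank = 3 (number of non-zero pivot rows).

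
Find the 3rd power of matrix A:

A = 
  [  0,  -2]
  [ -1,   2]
A^3 = 
  [  4, -12]
  [ -6,  16]

A² = A·A:
A²[1,1] = (0)(0) + (-2)(-1) = 2
A²[1,2] = (0)(-2) + (-2)(2) = -4
A²[2,1] = (-1)(0) + (2)(-1) = -2
A²[2,2] = (-1)(-2) + (2)(2) = 6
A² = 
  [  2,  -4]
  [ -2,   6]

A^3 = A^2·A:
A^3[1,1] = (2)(0) + (-4)(-1) = 4
A^3[1,2] = (2)(-2) + (-4)(2) = -12
A^3[2,1] = (-2)(0) + (6)(-1) = -6
A^3[2,2] = (-2)(-2) + (6)(2) = 16
A^3 = 
  [  4, -12]
  [ -6,  16]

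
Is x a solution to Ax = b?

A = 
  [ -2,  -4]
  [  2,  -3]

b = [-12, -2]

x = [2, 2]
Yes

Ax = [-12, -2] = b ✓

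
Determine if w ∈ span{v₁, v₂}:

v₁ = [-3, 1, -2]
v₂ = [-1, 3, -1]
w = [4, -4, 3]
Yes

Form the augmented matrix and row-reduce:
[v₁|v₂|w] = 
  [ -3,  -1,   4]
  [  1,   3,  -4]
  [ -2,  -1,   3]
R2 → R2 + (1/3)·R1
R3 → R3 - (2/3)·R1
R3 → R3 + (1/8)·R2
REF = 
  [  -3,   -1,    4]
  [   0,  8/3, -8/3]
  [   0,    0,    0]

No row of the form [0 0 | nonzero], so the system is consistent. Back-substitution gives c₁ = -1, c₂ = -1: w = (-1)·v₁ + (-1)·v₂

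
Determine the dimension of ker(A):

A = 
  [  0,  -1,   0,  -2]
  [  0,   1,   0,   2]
nullity(A) = 3

Row reduce:
R2 → R2 + (1)·R1
REF = 
  [  0,  -1,   0,  -2]
  [  0,   0,   0,   0]
Pivot columns: 2 → 1 pivot.
rank(A) = 1, so nullity(A) = 4 - 1 = 3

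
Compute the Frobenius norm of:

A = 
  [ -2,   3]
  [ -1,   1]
||A||_F = 3.873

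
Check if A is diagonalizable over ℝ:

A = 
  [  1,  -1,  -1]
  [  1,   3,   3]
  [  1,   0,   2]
No

Characteristic polynomial: det(λI - A) = λ³ - 6λ² + 13λ - 8
Testing integer divisors of the constant term: p(1) = 0, so (λ - 1) is a factor:
p(λ) = (λ - 1)(λ² - 5λ + 8)
λ² - 5λ + 8 = 0  ⇒  λ = (5 ± √((-5)² - 4·(8)))/2 = (5 ± √(-7))/2
  = (5 + i√7)/2,  (5 - i√7)/2
Eigenvalues: 1, (5 + i√7)/2, (5 - i√7)/2  (≈ 1, 2.5 + 1.323i, 2.5 - 1.323i)
Has complex eigenvalues (not diagonalizable over ℝ).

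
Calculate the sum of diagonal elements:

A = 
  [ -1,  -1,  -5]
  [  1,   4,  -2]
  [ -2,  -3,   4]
7

tr(A) = -1 + 4 + 4 = 7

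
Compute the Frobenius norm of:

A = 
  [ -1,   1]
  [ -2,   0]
||A||_F = 2.449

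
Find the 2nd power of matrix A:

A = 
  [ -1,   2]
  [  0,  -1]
A² = A·A:
A²[1,1] = (-1)(-1) + (2)(0) = 1
A²[1,2] = (-1)(2) + (2)(-1) = -4
A²[2,1] = (0)(-1) + (-1)(0) = 0
A²[2,2] = (0)(2) + (-1)(-1) = 1
A² = 
  [  1,  -4]
  [  0,   1]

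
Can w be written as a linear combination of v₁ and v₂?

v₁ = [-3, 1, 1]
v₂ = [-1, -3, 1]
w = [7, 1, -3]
Yes

Form the augmented matrix and row-reduce:
[v₁|v₂|w] = 
  [ -3,  -1,   7]
  [  1,  -3,   1]
  [  1,   1,  -3]
R2 → R2 + (1/3)·R1
R3 → R3 + (1/3)·R1
R3 → R3 + (1/5)·R2
REF = 
  [   -3,    -1,     7]
  [    0, -10/3,  10/3]
  [    0,     0,     0]

No row of the form [0 0 | nonzero], so the system is consistent. Back-substitution gives c₁ = -2, c₂ = -1: w = (-2)·v₁ + (-1)·v₂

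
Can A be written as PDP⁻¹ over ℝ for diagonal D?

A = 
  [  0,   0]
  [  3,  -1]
Yes

tr(A) = -1, det(A) = 0
Characteristic polynomial: λ² - tr(A)λ + det(A) = λ² + λ
λ² + λ = λ(λ + 1)
Eigenvalues: 0, -1
λ=-1: alg. mult. = 1, geom. mult. = 2 - rank(A - (-1)I) = 2 - 1 = 1
λ=0: alg. mult. = 1, geom. mult. = 2 - rank(A - (0)I) = 2 - 1 = 1
Sum of geometric multiplicities equals n, so A has n independent eigenvectors.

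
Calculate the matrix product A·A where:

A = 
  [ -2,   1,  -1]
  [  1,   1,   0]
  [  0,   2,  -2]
A² = A·A:
A²[1,1] = (-2)(-2) + (1)(1) + (-1)(0) = 5
A²[1,2] = (-2)(1) + (1)(1) + (-1)(2) = -3
A²[1,3] = (-2)(-1) + (1)(0) + (-1)(-2) = 4
A²[2,1] = (1)(-2) + (1)(1) + (0)(0) = -1
A²[2,2] = (1)(1) + (1)(1) + (0)(2) = 2
A²[2,3] = (1)(-1) + (1)(0) + (0)(-2) = -1
A²[3,1] = (0)(-2) + (2)(1) + (-2)(0) = 2
A²[3,2] = (0)(1) + (2)(1) + (-2)(2) = -2
A²[3,3] = (0)(-1) + (2)(0) + (-2)(-2) = 4
A² = 
  [  5,  -3,   4]
  [ -1,   2,  -1]
  [  2,  -2,   4]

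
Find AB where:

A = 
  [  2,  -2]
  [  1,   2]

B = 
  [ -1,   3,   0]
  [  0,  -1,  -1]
AB = 
  [ -2,   8,   2]
  [ -1,   1,  -2]

A is 2×2 and B is 2×3, so AB is 2×3. Each entry is (row of A)·(column of B):
AB[1,1] = (2)(-1) + (-2)(0) = -2
AB[1,2] = (2)(3) + (-2)(-1) = 8
AB[1,3] = (2)(0) + (-2)(-1) = 2
AB[2,1] = (1)(-1) + (2)(0) = -1
AB[2,2] = (1)(3) + (2)(-1) = 1
AB[2,3] = (1)(0) + (2)(-1) = -2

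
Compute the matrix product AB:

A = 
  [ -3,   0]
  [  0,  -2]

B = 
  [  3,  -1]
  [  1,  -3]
AB = 
  [ -9,   3]
  [ -2,   6]

A is 2×2 and B is 2×2, so AB is 2×2. Each entry is (row of A)·(column of B):
AB[1,1] = (-3)(3) + (0)(1) = -9
AB[1,2] = (-3)(-1) + (0)(-3) = 3
AB[2,1] = (0)(3) + (-2)(1) = -2
AB[2,2] = (0)(-1) + (-2)(-3) = 6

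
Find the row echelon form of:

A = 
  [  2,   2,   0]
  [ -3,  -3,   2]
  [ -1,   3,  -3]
Row operations:
R2 → R2 + (3/2)·R1
R3 → R3 + (1/2)·R1
Swap R2 ↔ R3

Resulting echelon form:
REF = 
  [  2,   2,   0]
  [  0,   4,  -3]
  [  0,   0,   2]

Rank = 3 (number of non-zero pivot rows).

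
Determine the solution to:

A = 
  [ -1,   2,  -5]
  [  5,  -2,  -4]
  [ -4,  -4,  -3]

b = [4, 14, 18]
x = [0, -3, -2]

Row reduce the augmented matrix [A|b]:
R2 → R2 + (5)·R1
R3 → R3 - (4)·R1
R3 → R3 + (3/2)·R2
REF = 
  [   -1,     2,    -5,     4]
  [    0,     8,   -29,    34]
  [    0,     0, -53/2,    53]

Back-substitution:
x₃ = 53 / (-53/2) = -2
x₂ = (34 - (-29)(-2)) / 8 = -3
x₁ = (4 - (2)(-3) - (-5)(-2)) / (-1) = 0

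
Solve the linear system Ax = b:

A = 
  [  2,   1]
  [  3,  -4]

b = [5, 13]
Row reduce the augmented matrix [A|b]:
R2 → R2 - (3/2)·R1
REF = 
  [    2,     1,     5]
  [    0, -11/2,  11/2]

Back-substitution:
x₂ = (11/2) / (-11/2) = -1
x₁ = (5 - (1)(-1)) / 2 = 3

x = [3, -1]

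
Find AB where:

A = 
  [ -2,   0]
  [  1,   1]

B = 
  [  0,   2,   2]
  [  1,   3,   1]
A is 2×2 and B is 2×3, so AB is 2×3. Each entry is (row of A)·(column of B):
AB[1,1] = (-2)(0) + (0)(1) = 0
AB[1,2] = (-2)(2) + (0)(3) = -4
AB[1,3] = (-2)(2) + (0)(1) = -4
AB[2,1] = (1)(0) + (1)(1) = 1
AB[2,2] = (1)(2) + (1)(3) = 5
AB[2,3] = (1)(2) + (1)(1) = 3

AB = 
  [  0,  -4,  -4]
  [  1,   5,   3]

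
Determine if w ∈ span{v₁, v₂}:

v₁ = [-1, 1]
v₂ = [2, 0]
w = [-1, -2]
Yes

Form the augmented matrix and row-reduce:
[v₁|v₂|w] = 
  [ -1,   2,  -1]
  [  1,   0,  -2]
R2 → R2 + (1)·R1
REF = 
  [ -1,   2,  -1]
  [  0,   2,  -3]

No row of the form [0 0 | nonzero], so the system is consistent. Back-substitution gives c₁ = -2, c₂ = -3/2: w = (-2)·v₁ + (-3/2)·v₂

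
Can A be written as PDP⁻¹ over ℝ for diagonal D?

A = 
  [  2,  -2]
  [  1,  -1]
Yes

tr(A) = 1, det(A) = 0
Characteristic polynomial: λ² - tr(A)λ + det(A) = λ² - λ
λ² - λ = λ(λ - 1)
Eigenvalues: 1, 0
λ=0: alg. mult. = 1, geom. mult. = 2 - rank(A - (0)I) = 2 - 1 = 1
λ=1: alg. mult. = 1, geom. mult. = 2 - rank(A - (1)I) = 2 - 1 = 1
Sum of geometric multiplicities equals n, so A has n independent eigenvectors.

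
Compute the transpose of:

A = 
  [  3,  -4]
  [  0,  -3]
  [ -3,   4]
Aᵀ = 
  [  3,   0,  -3]
  [ -4,  -3,   4]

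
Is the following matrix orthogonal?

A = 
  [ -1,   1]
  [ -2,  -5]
No

AᵀA = 
  [  5,   9]
  [  9,  26]
≠ I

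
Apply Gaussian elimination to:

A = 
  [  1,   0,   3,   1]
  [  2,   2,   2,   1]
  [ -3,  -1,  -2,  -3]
Row operations:
R2 → R2 - (2)·R1
R3 → R3 + (3)·R1
R3 → R3 + (1/2)·R2

Resulting echelon form:
REF = 
  [   1,    0,    3,    1]
  [   0,    2,   -4,   -1]
  [   0,    0,    5, -1/2]

Rank = 3 (number of non-zero pivot rows).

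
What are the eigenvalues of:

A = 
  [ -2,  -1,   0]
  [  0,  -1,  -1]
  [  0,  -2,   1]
λ = -2, √3, -√3  (≈ -2, 1.732, -1.732)

Characteristic polynomial: det(λI - A) = λ³ + 2λ² - 3λ - 6
Testing integer divisors of the constant term: p(-2) = 0, so (λ + 2) is a factor:
p(λ) = (λ + 2)(λ² - 3)
λ² - 3 = 0  ⇒  λ = (0 ± √((0)² - 4·(-3)))/2 = (0 ± √(12))/2
  = √3,  -√3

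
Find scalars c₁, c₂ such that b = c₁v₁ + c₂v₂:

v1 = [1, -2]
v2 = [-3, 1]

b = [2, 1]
c1 = -1, c2 = -1

b = -1·v1 + -1·v2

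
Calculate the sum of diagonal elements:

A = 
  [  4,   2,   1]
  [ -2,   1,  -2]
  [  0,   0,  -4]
1

tr(A) = 4 + 1 + -4 = 1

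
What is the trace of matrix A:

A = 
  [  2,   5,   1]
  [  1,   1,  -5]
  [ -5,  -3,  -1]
2

tr(A) = 2 + 1 + -1 = 2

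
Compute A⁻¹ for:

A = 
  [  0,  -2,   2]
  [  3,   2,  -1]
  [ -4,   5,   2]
det(A) = (0)·((2)(2) - (-1)(5)) - (-2)·((3)(2) - (-1)(-4)) + (2)·((3)(5) - (2)(-4))
  = (0)(9) - (-2)(2) + (2)(23)
  = 50
det(A) = 50 ≠ 0, so A is invertible.

Cofactors Cᵢⱼ = (-1)ⁱ⁺ʲ·Mᵢⱼ:
C = 
  [  9,  -2,  23]
  [ 14,   8,   8]
  [ -2,   6,   6]

adj(A) = Cᵀ:
adj(A) = 
  [  9,  14,  -2]
  [ -2,   8,   6]
  [ 23,   8,   6]

A⁻¹ = (1/50) · adj(A):
A⁻¹ = 
  [ 9/50,  7/25, -1/25]
  [-1/25,  4/25,  3/25]
  [23/50,  4/25,  3/25]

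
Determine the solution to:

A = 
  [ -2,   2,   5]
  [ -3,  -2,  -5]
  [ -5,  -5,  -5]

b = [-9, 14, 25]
x = [-1, -3, -1]

Row reduce the augmented matrix [A|b]:
R2 → R2 - (3/2)·R1
R3 → R3 - (5/2)·R1
R3 → R3 - (2)·R2
REF = 
  [   -2,     2,     5,    -9]
  [    0,    -5, -25/2,  55/2]
  [    0,     0,  15/2, -15/2]

Back-substitution:
x₃ = (-15/2) / (15/2) = -1
x₂ = (55/2 - (-25/2)(-1)) / (-5) = -3
x₁ = (-9 - (2)(-3) - (5)(-1)) / (-2) = -1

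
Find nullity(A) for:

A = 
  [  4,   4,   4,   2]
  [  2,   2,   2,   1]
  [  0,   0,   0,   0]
nullity(A) = 3

Row reduce:
R2 → R2 - (1/2)·R1
REF = 
  [  4,   4,   4,   2]
  [  0,   0,   0,   0]
  [  0,   0,   0,   0]
Pivot columns: 1 → 1 pivot.
rank(A) = 1, so nullity(A) = 4 - 1 = 3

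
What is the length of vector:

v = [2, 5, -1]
5.477

||v||₂ = √((2)² + (5)² + (-1)²) = √30 = 5.477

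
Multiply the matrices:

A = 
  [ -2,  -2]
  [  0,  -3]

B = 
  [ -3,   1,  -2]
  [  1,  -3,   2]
A is 2×2 and B is 2×3, so AB is 2×3. Each entry is (row of A)·(column of B):
AB[1,1] = (-2)(-3) + (-2)(1) = 4
AB[1,2] = (-2)(1) + (-2)(-3) = 4
AB[1,3] = (-2)(-2) + (-2)(2) = 0
AB[2,1] = (0)(-3) + (-3)(1) = -3
AB[2,2] = (0)(1) + (-3)(-3) = 9
AB[2,3] = (0)(-2) + (-3)(2) = -6

AB = 
  [  4,   4,   0]
  [ -3,   9,  -6]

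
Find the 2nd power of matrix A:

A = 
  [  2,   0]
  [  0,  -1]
A² = A·A:
A²[1,1] = (2)(2) + (0)(0) = 4
A²[1,2] = (2)(0) + (0)(-1) = 0
A²[2,1] = (0)(2) + (-1)(0) = 0
A²[2,2] = (0)(0) + (-1)(-1) = 1
A² = 
  [  4,   0]
  [  0,   1]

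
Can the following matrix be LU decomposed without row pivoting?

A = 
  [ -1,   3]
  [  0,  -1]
Yes.
A[1,1] = -1 ≠ 0, so Gaussian elimination proceeds without a row swap: multiplier ℓ₂₁ = (0)/(-1) = 0, and U[2,2] = -1 - (0)(3) = -1.
L = 
  [  1,   0]
  [  0,   1]
U = 
  [ -1,   3]
  [  0,  -1]
Check row 2 of LU: [(0)(-1), (0)(3) + (-1)] = [0, -1] = row 2 of A ✓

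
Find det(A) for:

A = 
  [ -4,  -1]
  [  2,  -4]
18

For a 2×2 matrix, det = ad - bc = (-4)(-4) - (-1)(2) = 18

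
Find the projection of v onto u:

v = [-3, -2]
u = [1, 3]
proj_u(v) = [-9/10, -27/10]

v·u = (-3)(1) + (-2)(3) = -9
u·u = (1)² + (3)² = 10
proj_u(v) = (v·u / u·u) × u = (-9/10) × u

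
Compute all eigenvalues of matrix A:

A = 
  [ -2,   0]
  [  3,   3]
tr(A) = 1, det(A) = -6
Characteristic polynomial: λ² - tr(A)λ + det(A) = λ² - λ - 6
λ² - λ - 6 = (λ + 2)(λ - 3)

λ = 3, -2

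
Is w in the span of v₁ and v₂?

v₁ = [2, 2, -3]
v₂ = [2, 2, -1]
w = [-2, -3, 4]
No

Form the augmented matrix and row-reduce:
[v₁|v₂|w] = 
  [  2,   2,  -2]
  [  2,   2,  -3]
  [ -3,  -1,   4]
R2 → R2 - (1)·R1
R3 → R3 + (3/2)·R1
Swap R2 ↔ R3
REF = 
  [  2,   2,  -2]
  [  0,   2,   1]
  [  0,   0,  -1]

Row 3 reads [0 0 | -1], i.e. 0 = -1, so the system is inconsistent and w ∉ span{v₁, v₂}.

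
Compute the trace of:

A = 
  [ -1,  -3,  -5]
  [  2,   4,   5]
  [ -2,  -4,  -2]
1

tr(A) = -1 + 4 + -2 = 1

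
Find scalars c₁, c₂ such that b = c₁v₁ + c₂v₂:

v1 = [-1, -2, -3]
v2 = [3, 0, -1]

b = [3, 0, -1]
c1 = 0, c2 = 1

b = 0·v1 + 1·v2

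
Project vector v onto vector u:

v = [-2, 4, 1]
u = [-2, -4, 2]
proj_u(v) = [5/6, 5/3, -5/6]

v·u = (-2)(-2) + (4)(-4) + (1)(2) = -10
u·u = (-2)² + (-4)² + (2)² = 24
proj_u(v) = (v·u / u·u) × u = (-10/24) × u = (-5/12) × u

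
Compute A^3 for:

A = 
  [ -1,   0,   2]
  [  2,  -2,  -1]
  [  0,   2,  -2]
A² = A·A:
A²[1,1] = (-1)(-1) + (0)(2) + (2)(0) = 1
A²[1,2] = (-1)(0) + (0)(-2) + (2)(2) = 4
A²[1,3] = (-1)(2) + (0)(-1) + (2)(-2) = -6
A²[2,1] = (2)(-1) + (-2)(2) + (-1)(0) = -6
A²[2,2] = (2)(0) + (-2)(-2) + (-1)(2) = 2
A²[2,3] = (2)(2) + (-2)(-1) + (-1)(-2) = 8
A²[3,1] = (0)(-1) + (2)(2) + (-2)(0) = 4
A²[3,2] = (0)(0) + (2)(-2) + (-2)(2) = -8
A²[3,3] = (0)(2) + (2)(-1) + (-2)(-2) = 2
A² = 
  [  1,   4,  -6]
  [ -6,   2,   8]
  [  4,  -8,   2]

A^3 = A^2·A:
A^3[1,1] = (1)(-1) + (4)(2) + (-6)(0) = 7
A^3[1,2] = (1)(0) + (4)(-2) + (-6)(2) = -20
A^3[1,3] = (1)(2) + (4)(-1) + (-6)(-2) = 10
A^3[2,1] = (-6)(-1) + (2)(2) + (8)(0) = 10
A^3[2,2] = (-6)(0) + (2)(-2) + (8)(2) = 12
A^3[2,3] = (-6)(2) + (2)(-1) + (8)(-2) = -30
A^3[3,1] = (4)(-1) + (-8)(2) + (2)(0) = -20
A^3[3,2] = (4)(0) + (-8)(-2) + (2)(2) = 20
A^3[3,3] = (4)(2) + (-8)(-1) + (2)(-2) = 12
A^3 = 
  [  7, -20,  10]
  [ 10,  12, -30]
  [-20,  20,  12]

Therefore
A^3 = 
  [  7, -20,  10]
  [ 10,  12, -30]
  [-20,  20,  12]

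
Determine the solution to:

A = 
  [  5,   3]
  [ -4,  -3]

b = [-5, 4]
x = [-1, 0]

Row reduce the augmented matrix [A|b]:
R2 → R2 + (4/5)·R1
REF = 
  [   5,    3,   -5]
  [   0, -3/5,    0]

Back-substitution:
x₂ = 0 / (-3/5) = 0
x₁ = (-5 - (3)(0)) / 5 = -1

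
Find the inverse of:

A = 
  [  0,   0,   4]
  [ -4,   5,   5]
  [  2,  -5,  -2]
det(A) = (0)·((5)(-2) - (5)(-5)) - (0)·((-4)(-2) - (5)(2)) + (4)·((-4)(-5) - (5)(2))
  = (0)(15) - (0)(-2) + (4)(10)
  = 40
det(A) = 40 ≠ 0, so A is invertible.

Cofactors Cᵢⱼ = (-1)ⁱ⁺ʲ·Mᵢⱼ:
C = 
  [ 15,   2,  10]
  [-20,  -8,   0]
  [-20, -16,   0]

adj(A) = Cᵀ:
adj(A) = 
  [ 15, -20, -20]
  [  2,  -8, -16]
  [ 10,   0,   0]

A⁻¹ = (1/40) · adj(A):
A⁻¹ = 
  [ 3/8, -1/2, -1/2]
  [1/20, -1/5, -2/5]
  [ 1/4,    0,    0]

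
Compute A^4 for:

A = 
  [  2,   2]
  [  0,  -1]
A² = A·A:
A²[1,1] = (2)(2) + (2)(0) = 4
A²[1,2] = (2)(2) + (2)(-1) = 2
A²[2,1] = (0)(2) + (-1)(0) = 0
A²[2,2] = (0)(2) + (-1)(-1) = 1
A² = 
  [  4,   2]
  [  0,   1]

A^3 = A^2·A:
A^3[1,1] = (4)(2) + (2)(0) = 8
A^3[1,2] = (4)(2) + (2)(-1) = 6
A^3[2,1] = (0)(2) + (1)(0) = 0
A^3[2,2] = (0)(2) + (1)(-1) = -1
A^3 = 
  [  8,   6]
  [  0,  -1]

A^4 = A^3·A:
A^4[1,1] = (8)(2) + (6)(0) = 16
A^4[1,2] = (8)(2) + (6)(-1) = 10
A^4[2,1] = (0)(2) + (-1)(0) = 0
A^4[2,2] = (0)(2) + (-1)(-1) = 1
A^4 = 
  [ 16,  10]
  [  0,   1]

Therefore
A^4 = 
  [ 16,  10]
  [  0,   1]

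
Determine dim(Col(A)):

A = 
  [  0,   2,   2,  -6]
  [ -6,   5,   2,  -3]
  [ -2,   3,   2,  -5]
Row reduce:
Swap R1 ↔ R2
R3 → R3 - (1/3)·R1
R3 → R3 - (2/3)·R2
REF = 
  [ -6,   5,   2,  -3]
  [  0,   2,   2,  -6]
  [  0,   0,   0,   0]
Pivot columns: 1, 2 → 2 pivots.
dim(Col(A)) = number of pivot columns = 2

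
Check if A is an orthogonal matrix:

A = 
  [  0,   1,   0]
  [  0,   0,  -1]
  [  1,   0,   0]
Yes

AᵀA = 
  [  1,   0,   0]
  [  0,   1,   0]
  [  0,   0,   1]
= I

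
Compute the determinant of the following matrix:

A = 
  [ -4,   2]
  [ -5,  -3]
For a 2×2 matrix, det = ad - bc = (-4)(-3) - (2)(-5) = 22

det(A) = 22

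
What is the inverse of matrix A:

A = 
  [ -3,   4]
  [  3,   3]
det(A) = (-3)(3) - (4)(3) = -21
For a 2×2 matrix, A⁻¹ = (1/det(A)) · [[d, -b], [-c, a]]
    = (-1/21) · [[3, -4], [-3, -3]]

A⁻¹ = 
  [-1/7, 4/21]
  [ 1/7,  1/7]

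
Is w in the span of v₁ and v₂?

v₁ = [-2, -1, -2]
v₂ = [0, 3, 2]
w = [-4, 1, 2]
No

Form the augmented matrix and row-reduce:
[v₁|v₂|w] = 
  [ -2,   0,  -4]
  [ -1,   3,   1]
  [ -2,   2,   2]
R2 → R2 - (1/2)·R1
R3 → R3 - (1)·R1
R3 → R3 - (2/3)·R2
REF = 
  [ -2,   0,  -4]
  [  0,   3,   3]
  [  0,   0,   4]

Row 3 reads [0 0 | 4], i.e. 0 = 4, so the system is inconsistent and w ∉ span{v₁, v₂}.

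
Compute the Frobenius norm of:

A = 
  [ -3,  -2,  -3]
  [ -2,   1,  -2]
||A||_F = 5.568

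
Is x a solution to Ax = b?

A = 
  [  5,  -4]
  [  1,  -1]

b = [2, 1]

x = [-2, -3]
Yes

Ax = [2, 1] = b ✓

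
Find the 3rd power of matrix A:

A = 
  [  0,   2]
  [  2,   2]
A² = A·A:
A²[1,1] = (0)(0) + (2)(2) = 4
A²[1,2] = (0)(2) + (2)(2) = 4
A²[2,1] = (2)(0) + (2)(2) = 4
A²[2,2] = (2)(2) + (2)(2) = 8
A² = 
  [  4,   4]
  [  4,   8]

A^3 = A^2·A:
A^3[1,1] = (4)(0) + (4)(2) = 8
A^3[1,2] = (4)(2) + (4)(2) = 16
A^3[2,1] = (4)(0) + (8)(2) = 16
A^3[2,2] = (4)(2) + (8)(2) = 24
A^3 = 
  [  8,  16]
  [ 16,  24]

Therefore
A^3 = 
  [  8,  16]
  [ 16,  24]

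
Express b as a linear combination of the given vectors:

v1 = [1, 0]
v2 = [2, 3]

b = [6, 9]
c1 = 0, c2 = 3

b = 0·v1 + 3·v2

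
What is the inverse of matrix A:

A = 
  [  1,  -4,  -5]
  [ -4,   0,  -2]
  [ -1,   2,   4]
det(A) = (1)·((0)(4) - (-2)(2)) - (-4)·((-4)(4) - (-2)(-1)) + (-5)·((-4)(2) - (0)(-1))
  = (1)(4) - (-4)(-18) + (-5)(-8)
  = -28
det(A) = -28 ≠ 0, so A is invertible.

Cofactors Cᵢⱼ = (-1)ⁱ⁺ʲ·Mᵢⱼ:
C = 
  [  4,  18,  -8]
  [  6,  -1,   2]
  [  8,  22, -16]

adj(A) = Cᵀ:
adj(A) = 
  [  4,   6,   8]
  [ 18,  -1,  22]
  [ -8,   2, -16]

A⁻¹ = (-1/28) · adj(A):
A⁻¹ = 
  [  -1/7,  -3/14,   -2/7]
  [ -9/14,   1/28, -11/14]
  [   2/7,  -1/14,    4/7]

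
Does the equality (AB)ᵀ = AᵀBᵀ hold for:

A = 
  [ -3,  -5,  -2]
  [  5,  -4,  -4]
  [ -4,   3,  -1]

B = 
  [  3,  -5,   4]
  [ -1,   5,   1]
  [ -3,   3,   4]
No

(AB)ᵀ = 
  [  2,  31, -12]
  [-16, -57,  32]
  [-25,   0, -17]

AᵀBᵀ = 
  [-50,  24,   8]
  [ 17, -12,  15]
  [ 10, -19, -10]

The two matrices differ, so (AB)ᵀ ≠ AᵀBᵀ in general. The correct identity is (AB)ᵀ = BᵀAᵀ.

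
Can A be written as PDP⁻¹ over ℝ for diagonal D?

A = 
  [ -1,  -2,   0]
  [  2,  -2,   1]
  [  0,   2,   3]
No

Characteristic polynomial: det(λI - A) = λ³ - 5λ - 20
By the rational root theorem any rational root is an integer dividing 20; none of those is a root, so p(λ) has no rational roots and hence (being an irreducible cubic) no repeated roots.
Discriminant of the cubic: Δ = -10300
Δ < 0 ⇒ one real eigenvalue and a complex-conjugate pair: λ ≈ 3.32, -1.66 + 1.808i, -1.66 - 1.808i
Has complex eigenvalues (not diagonalizable over ℝ).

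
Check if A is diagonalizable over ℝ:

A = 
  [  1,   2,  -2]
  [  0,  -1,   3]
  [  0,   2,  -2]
No

Characteristic polynomial: det(λI - A) = λ³ + 2λ² - 7λ + 4
Testing integer divisors of the constant term: p(1) = 0, so (λ - 1) is a factor:
p(λ) = (λ - 1)(λ² + 3λ - 4)
λ² + 3λ - 4 = (λ + 4)(λ - 1)
Eigenvalues: 1, 1, -4
λ=-4: alg. mult. = 1, geom. mult. = 3 - rank(A - (-4)I) = 3 - 2 = 1
λ=1: alg. mult. = 2, geom. mult. = 3 - rank(A - (1)I) = 3 - 2 = 1
Sum of geometric multiplicities = 2 < n = 3, so there aren't enough independent eigenvectors.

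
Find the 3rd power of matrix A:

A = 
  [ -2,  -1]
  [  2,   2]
A^3 = 
  [ -4,  -2]
  [  4,   4]

A² = A·A:
A²[1,1] = (-2)(-2) + (-1)(2) = 2
A²[1,2] = (-2)(-1) + (-1)(2) = 0
A²[2,1] = (2)(-2) + (2)(2) = 0
A²[2,2] = (2)(-1) + (2)(2) = 2
A² = 
  [  2,   0]
  [  0,   2]

A^3 = A^2·A:
A^3[1,1] = (2)(-2) + (0)(2) = -4
A^3[1,2] = (2)(-1) + (0)(2) = -2
A^3[2,1] = (0)(-2) + (2)(2) = 4
A^3[2,2] = (0)(-1) + (2)(2) = 4
A^3 = 
  [ -4,  -2]
  [  4,   4]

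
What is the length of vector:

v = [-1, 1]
1.414

||v||₂ = √((-1)² + (1)²) = √2 = 1.414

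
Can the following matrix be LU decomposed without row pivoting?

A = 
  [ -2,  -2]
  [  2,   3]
Yes.
A[1,1] = -2 ≠ 0, so Gaussian elimination proceeds without a row swap: multiplier ℓ₂₁ = (2)/(-2) = -1, and U[2,2] = 3 - (-1)(-2) = 1.
L = 
  [  1,   0]
  [ -1,   1]
U = 
  [ -2,  -2]
  [  0,   1]
Check row 2 of LU: [(-1)(-2), (-1)(-2) + 1] = [2, 3] = row 2 of A ✓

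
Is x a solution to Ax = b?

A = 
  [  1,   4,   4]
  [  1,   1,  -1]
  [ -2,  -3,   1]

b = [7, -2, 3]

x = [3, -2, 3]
Yes

Ax = [7, -2, 3] = b ✓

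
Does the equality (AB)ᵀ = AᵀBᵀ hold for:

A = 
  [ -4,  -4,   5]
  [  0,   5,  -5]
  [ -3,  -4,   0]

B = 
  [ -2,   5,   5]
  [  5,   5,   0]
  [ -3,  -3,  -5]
No

(AB)ᵀ = 
  [-27,  40, -14]
  [-55,  40, -35]
  [-45,  25, -15]

AᵀBᵀ = 
  [ -7, -20,  27]
  [ 13,   5,  17]
  [-35,   0,   0]

The two matrices differ, so (AB)ᵀ ≠ AᵀBᵀ in general. The correct identity is (AB)ᵀ = BᵀAᵀ.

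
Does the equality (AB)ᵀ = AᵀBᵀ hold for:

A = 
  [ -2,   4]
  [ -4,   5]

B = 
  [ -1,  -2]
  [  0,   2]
No

(AB)ᵀ = 
  [  2,   4]
  [ 12,  18]

AᵀBᵀ = 
  [ 10,  -8]
  [-14,  10]

The two matrices differ, so (AB)ᵀ ≠ AᵀBᵀ in general. The correct identity is (AB)ᵀ = BᵀAᵀ.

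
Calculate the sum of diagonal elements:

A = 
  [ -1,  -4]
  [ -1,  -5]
-6

tr(A) = -1 + -5 = -6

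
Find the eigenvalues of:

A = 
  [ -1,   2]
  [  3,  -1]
λ = -1 + √6, -1 - √6  (≈ 1.449, -3.449)

tr(A) = -2, det(A) = -5
Characteristic polynomial: λ² - tr(A)λ + det(A) = λ² + 2λ - 5
λ² + 2λ - 5 = 0  ⇒  λ = (-2 ± √((2)² - 4·(-5)))/2 = (-2 ± √(24))/2
  = -1 + √6,  -1 - √6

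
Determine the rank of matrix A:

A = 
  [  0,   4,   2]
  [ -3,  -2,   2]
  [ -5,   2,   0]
rank(A) = 3

Row reduce:
Swap R1 ↔ R2
R3 → R3 - (5/3)·R1
R3 → R3 - (4/3)·R2
REF = 
  [ -3,  -2,   2]
  [  0,   4,   2]
  [  0,   0,  -6]
Pivot columns: 1, 2, 3 → 3 pivots.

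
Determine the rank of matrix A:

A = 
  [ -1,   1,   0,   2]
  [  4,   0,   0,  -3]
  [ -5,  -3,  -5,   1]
Row reduce:
R2 → R2 + (4)·R1
R3 → R3 - (5)·R1
R3 → R3 + (2)·R2
REF = 
  [ -1,   1,   0,   2]
  [  0,   4,   0,   5]
  [  0,   0,  -5,   1]
Pivot columns: 1, 2, 3 → 3 pivots.

rank(A) = 3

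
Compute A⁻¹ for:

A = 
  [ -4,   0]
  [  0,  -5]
det(A) = (-4)(-5) - (0)(0) = 20
For a 2×2 matrix, A⁻¹ = (1/det(A)) · [[d, -b], [-c, a]]
    = (1/20) · [[-5, 0], [0, -4]]

A⁻¹ = 
  [-1/4,    0]
  [   0, -1/5]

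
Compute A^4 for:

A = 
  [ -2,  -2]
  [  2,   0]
A^4 = 
  [-16, -16]
  [ 16,   0]

A² = A·A:
A²[1,1] = (-2)(-2) + (-2)(2) = 0
A²[1,2] = (-2)(-2) + (-2)(0) = 4
A²[2,1] = (2)(-2) + (0)(2) = -4
A²[2,2] = (2)(-2) + (0)(0) = -4
A² = 
  [  0,   4]
  [ -4,  -4]

A^3 = A^2·A:
A^3[1,1] = (0)(-2) + (4)(2) = 8
A^3[1,2] = (0)(-2) + (4)(0) = 0
A^3[2,1] = (-4)(-2) + (-4)(2) = 0
A^3[2,2] = (-4)(-2) + (-4)(0) = 8
A^3 = 
  [  8,   0]
  [  0,   8]

A^4 = A^3·A:
A^4[1,1] = (8)(-2) + (0)(2) = -16
A^4[1,2] = (8)(-2) + (0)(0) = -16
A^4[2,1] = (0)(-2) + (8)(2) = 16
A^4[2,2] = (0)(-2) + (8)(0) = 0
A^4 = 
  [-16, -16]
  [ 16,   0]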